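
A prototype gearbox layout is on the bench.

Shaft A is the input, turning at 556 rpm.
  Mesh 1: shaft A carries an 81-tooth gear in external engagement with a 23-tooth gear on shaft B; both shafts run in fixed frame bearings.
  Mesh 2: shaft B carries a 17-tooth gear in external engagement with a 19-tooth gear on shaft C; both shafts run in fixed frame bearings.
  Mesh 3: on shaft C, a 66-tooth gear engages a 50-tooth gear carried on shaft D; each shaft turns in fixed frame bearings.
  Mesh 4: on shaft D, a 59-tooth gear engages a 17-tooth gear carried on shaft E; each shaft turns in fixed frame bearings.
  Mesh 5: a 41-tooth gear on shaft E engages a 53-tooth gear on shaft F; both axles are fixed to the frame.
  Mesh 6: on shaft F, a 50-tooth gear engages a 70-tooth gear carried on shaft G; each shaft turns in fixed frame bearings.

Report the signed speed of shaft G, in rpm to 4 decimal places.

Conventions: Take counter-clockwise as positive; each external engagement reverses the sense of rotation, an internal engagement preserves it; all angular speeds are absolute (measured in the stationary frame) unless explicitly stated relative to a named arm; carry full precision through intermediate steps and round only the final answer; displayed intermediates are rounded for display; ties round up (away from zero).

+4434.9045 rpm

topology: fixed-axis compound train — 6 meshes, A→G
mesh 1 [81T→23T]: ω = 556.0000×81/23 = 1958.0870 rpm, sense flips to −
mesh 2 [17T→19T]: ω = 1958.0870×17/19 = 1751.9725 rpm, sense flips to +
mesh 3 [66T→50T]: ω = 1751.9725×66/50 = 2312.6038 rpm, sense flips to −
mesh 4 [59T→17T]: ω = 2312.6038×59/17 = 8026.0954 rpm, sense flips to +
mesh 5 [41T→53T]: ω = 8026.0954×41/53 = 6208.8662 rpm, sense flips to −
mesh 6 [50T→70T]: ω = 6208.8662×50/70 = 4434.9045 rpm, sense flips to +
signed output speed = +4434.9045 rpm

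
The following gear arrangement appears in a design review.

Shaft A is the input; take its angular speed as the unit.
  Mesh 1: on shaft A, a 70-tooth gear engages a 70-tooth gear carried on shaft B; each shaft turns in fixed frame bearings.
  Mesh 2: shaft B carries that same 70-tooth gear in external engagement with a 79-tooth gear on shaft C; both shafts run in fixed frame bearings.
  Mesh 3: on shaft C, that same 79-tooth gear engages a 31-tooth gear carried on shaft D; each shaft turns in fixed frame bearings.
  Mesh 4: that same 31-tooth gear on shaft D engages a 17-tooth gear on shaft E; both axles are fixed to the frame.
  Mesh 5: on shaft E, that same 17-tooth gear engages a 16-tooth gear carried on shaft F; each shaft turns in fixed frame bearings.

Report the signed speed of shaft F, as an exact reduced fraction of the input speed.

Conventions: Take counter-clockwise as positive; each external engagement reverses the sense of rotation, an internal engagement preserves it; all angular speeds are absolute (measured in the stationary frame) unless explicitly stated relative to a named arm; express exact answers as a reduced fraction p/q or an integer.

5-mesh fixed-axis compound train (all bearings frame-fixed)
mesh 1 [70T→70T]: |ω|/ω_in = 1×70/70 = 1, sense flips to −
mesh 2 [70T→79T]: |ω|/ω_in = 1×70/79 = 70/79, sense flips to +
mesh 3 [79T→31T]: |ω|/ω_in = (70/79)×79/31 = 70/31, sense flips to −
mesh 4 [31T→17T]: |ω|/ω_in = (70/31)×31/17 = 70/17, sense flips to +
mesh 5 [17T→16T]: |ω|/ω_in = (70/17)×17/16 = 35/8, sense flips to −
signed output speed (× input speed) = -35/8

-35/8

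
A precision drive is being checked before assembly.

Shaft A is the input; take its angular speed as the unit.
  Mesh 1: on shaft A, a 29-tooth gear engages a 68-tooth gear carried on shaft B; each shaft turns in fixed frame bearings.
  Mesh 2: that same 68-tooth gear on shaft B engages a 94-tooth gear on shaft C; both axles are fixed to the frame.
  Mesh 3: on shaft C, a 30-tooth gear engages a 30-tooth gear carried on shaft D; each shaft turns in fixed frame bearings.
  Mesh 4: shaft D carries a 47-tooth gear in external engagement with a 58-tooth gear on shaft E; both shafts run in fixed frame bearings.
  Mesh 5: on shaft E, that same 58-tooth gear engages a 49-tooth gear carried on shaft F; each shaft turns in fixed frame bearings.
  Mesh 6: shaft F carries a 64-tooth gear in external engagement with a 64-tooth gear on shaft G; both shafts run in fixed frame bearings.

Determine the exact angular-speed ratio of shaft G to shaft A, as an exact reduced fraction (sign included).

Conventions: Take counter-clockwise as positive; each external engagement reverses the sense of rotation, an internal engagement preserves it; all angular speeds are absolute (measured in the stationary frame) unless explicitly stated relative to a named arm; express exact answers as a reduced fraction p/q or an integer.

class = fixed-axis compound train [6 meshes; 6 ratios multiply, 6 sense flips]
mesh 1 [29T→68T]: running ratio 29/68, sense −
mesh 2 [68T→94T]: running ratio 29/94, sense +
mesh 3 [30T→30T]: running ratio 29/94, sense −
mesh 4 [47T→58T]: running ratio 1/4, sense +
mesh 5 [58T→49T]: running ratio 29/98, sense −
mesh 6 [64T→64T]: running ratio 29/98, sense +
ω_out/ω_in = 29/98

29/98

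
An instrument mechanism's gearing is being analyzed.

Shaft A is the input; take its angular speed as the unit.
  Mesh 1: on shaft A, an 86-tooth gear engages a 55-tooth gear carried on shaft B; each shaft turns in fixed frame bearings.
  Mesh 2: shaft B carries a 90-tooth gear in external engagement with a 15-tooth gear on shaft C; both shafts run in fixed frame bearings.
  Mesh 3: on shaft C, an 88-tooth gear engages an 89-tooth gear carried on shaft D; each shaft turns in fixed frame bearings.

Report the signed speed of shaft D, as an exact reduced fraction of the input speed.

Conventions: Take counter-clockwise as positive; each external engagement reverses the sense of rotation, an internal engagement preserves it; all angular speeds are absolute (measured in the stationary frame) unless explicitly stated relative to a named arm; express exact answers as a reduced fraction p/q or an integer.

-4128/445

3-mesh fixed-axis compound train (all bearings frame-fixed)
mesh 1 [86T→55T]: |ω|/ω_in = 1×86/55 = 86/55, sense flips to −
mesh 2 [90T→15T]: |ω|/ω_in = (86/55)×90/15 = 516/55, sense flips to +
mesh 3 [88T→89T]: |ω|/ω_in = (516/55)×88/89 = 4128/445, sense flips to −
signed output speed (× input speed) = -4128/445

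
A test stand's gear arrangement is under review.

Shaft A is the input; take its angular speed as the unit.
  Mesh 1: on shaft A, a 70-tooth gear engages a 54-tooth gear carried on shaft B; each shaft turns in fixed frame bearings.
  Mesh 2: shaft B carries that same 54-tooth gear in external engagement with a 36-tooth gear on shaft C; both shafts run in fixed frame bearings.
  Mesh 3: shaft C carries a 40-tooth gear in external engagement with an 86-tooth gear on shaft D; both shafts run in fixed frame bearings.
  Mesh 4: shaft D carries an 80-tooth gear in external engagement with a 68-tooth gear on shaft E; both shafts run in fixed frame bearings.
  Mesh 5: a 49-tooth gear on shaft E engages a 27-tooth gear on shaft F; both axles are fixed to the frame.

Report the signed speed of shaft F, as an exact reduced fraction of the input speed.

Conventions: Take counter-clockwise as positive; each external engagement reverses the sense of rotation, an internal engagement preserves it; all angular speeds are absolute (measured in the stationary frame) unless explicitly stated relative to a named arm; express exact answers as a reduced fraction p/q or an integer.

-343000/177633

5-mesh fixed-axis compound train (all bearings frame-fixed)
mesh 1 [70T→54T]: |ω|/ω_in = 1×70/54 = 35/27, sense flips to −
mesh 2 [54T→36T]: |ω|/ω_in = (35/27)×54/36 = 35/18, sense flips to +
mesh 3 [40T→86T]: |ω|/ω_in = (35/18)×40/86 = 350/387, sense flips to −
mesh 4 [80T→68T]: |ω|/ω_in = (350/387)×80/68 = 7000/6579, sense flips to +
mesh 5 [49T→27T]: |ω|/ω_in = (7000/6579)×49/27 = 343000/177633, sense flips to −
signed output speed (× input speed) = -343000/177633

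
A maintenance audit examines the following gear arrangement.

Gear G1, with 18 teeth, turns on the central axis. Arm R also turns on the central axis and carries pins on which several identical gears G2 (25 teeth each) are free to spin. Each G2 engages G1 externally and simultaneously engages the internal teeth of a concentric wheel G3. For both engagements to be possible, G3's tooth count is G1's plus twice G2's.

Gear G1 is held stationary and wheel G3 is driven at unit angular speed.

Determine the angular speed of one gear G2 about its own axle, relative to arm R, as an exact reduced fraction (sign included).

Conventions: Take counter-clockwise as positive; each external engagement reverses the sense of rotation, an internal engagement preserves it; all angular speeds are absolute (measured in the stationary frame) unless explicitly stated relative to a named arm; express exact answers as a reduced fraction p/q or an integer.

topology: planetary set — G1 18T / G2 25T / G3 68T, arm = carrier (Willis)
ring teeth: 18 + 2·25 = 68
18(ω_sun−ω_arm) = −68(ω_ring−ω_arm),  ω_sun = 0, ω_ring = 1
18(0−ω_arm) = −68(1−ω_arm)  ⇒  86·ω_arm = 68  ⇒  ω_arm = 34/43
sun–planet mesh: 18·(0−34/43) = −25·(ω_p−ω_arm)  ⇒  ω_p−ω_arm = 612/1075
exact speed ratio = 612/1075

612/1075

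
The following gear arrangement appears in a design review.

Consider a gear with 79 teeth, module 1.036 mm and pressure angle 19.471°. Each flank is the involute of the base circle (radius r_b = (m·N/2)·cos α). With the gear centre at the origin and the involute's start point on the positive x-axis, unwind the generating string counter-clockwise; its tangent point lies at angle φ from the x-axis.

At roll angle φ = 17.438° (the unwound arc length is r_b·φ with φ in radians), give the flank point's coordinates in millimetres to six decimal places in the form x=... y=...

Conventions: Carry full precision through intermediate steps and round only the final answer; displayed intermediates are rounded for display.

topology: single-mesh involute geometry — m = 1.036, N = 79
pitch radius r_p = m·N/2 = 1.036·79/2 = 40.922000
base radius r_b = r_p·cos α = 40.922000·cos 19.471° = 38.581684
roll angle φ = 17.438° = 0.30435051 rad
x = r_b·(cos φ + φ·sin φ) = 40.327413
y = r_b·(sin φ − φ·cos φ) = 0.359215

x=40.327413 y=0.359215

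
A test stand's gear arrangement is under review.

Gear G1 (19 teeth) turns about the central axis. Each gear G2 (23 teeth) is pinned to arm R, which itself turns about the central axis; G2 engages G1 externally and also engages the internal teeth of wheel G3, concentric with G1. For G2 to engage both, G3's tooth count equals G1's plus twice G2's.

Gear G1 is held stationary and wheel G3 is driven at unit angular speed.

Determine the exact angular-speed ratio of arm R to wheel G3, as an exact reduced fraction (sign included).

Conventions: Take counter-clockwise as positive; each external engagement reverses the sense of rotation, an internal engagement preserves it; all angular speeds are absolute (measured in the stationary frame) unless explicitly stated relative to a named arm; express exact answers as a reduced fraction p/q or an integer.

65/84

class = planetary set [G3 = 19+2·23 = 65; Willis about the carrier]
ring teeth: 19 + 2·23 = 65
19(ω_sun−ω_arm) = −65(ω_ring−ω_arm),  ω_sun = 0, ω_ring = 1
19(0−ω_arm) = −65(1−ω_arm)  ⇒  84·ω_arm = 65  ⇒  ω_arm = 65/84
ω_out/ω_in = 65/84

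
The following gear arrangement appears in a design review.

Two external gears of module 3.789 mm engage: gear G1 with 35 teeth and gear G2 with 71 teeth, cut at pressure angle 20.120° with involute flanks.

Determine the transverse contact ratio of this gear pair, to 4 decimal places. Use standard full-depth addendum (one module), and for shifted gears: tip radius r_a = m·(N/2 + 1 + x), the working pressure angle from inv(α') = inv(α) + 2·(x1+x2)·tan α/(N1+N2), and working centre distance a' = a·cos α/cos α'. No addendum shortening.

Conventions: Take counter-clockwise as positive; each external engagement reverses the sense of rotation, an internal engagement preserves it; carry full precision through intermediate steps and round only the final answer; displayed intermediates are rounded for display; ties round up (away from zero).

recognized (one external pair, fixed centres): single-mesh tooth geometry, m = 3.789, N1 = 35, N2 = 71
base radii: r_b1 = 62.261034, r_b2 = 126.300955
tip radii: r_a1 = 70.096500, r_a2 = 138.298500
no profile shift: α' = α, a' = a
action lengths: √(r_a1²−r_b1²) = 32.203772, √(r_a2²−r_b2²) = 56.343091
base pitch p_b = π·m·cos α = 11.177075
CR = (32.203772 + 56.343091 − 200.817000·sin 20.12000°)/11.177075 = 1.741809
contact ratio ≈ 1.7418

1.7418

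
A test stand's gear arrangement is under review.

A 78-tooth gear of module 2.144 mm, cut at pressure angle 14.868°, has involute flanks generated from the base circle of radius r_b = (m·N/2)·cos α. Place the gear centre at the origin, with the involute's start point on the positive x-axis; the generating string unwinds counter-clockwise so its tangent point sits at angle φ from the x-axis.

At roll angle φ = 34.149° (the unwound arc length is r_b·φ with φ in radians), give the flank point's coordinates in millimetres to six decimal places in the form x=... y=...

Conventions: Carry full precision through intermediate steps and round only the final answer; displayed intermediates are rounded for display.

single-mesh involute tooth geometry (78T wheel at module 2.144)
pitch radius r_p = m·N/2 = 2.144·78/2 = 83.616000
base radius r_b = r_p·cos α = 83.616000·cos 14.868° = 80.816498
roll angle φ = 34.149° = 0.59601249 rad
x = r_b·(cos φ + φ·sin φ) = 93.920922
y = r_b·(sin φ − φ·cos φ) = 5.503491

x=93.920922 y=5.503491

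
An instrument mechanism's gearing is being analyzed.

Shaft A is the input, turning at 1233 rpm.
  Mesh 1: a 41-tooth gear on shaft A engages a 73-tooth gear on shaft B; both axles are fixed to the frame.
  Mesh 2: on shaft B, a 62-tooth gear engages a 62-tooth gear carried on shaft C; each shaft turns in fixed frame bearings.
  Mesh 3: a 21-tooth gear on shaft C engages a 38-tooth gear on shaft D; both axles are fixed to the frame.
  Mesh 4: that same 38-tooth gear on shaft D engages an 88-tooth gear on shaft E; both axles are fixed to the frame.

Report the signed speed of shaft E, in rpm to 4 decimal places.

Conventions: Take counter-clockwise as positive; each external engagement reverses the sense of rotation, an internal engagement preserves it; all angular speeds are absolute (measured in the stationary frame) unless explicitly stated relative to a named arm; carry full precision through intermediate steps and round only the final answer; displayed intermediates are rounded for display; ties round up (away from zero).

recognized (5 fixed axles, 4 meshes): fixed-axis compound train
mesh 1 [41T→73T]: ω = 1233.0000×41/73 = 692.5068 rpm, sense flips to −
mesh 2 [62T→62T]: ω = 692.5068×62/62 = 692.5068 rpm, sense flips to +
mesh 3 [21T→38T]: ω = 692.5068×21/38 = 382.7012 rpm, sense flips to −
mesh 4 [38T→88T]: ω = 382.7012×38/88 = 165.2573 rpm, sense flips to +
signed output speed = +165.2573 rpm

+165.2573 rpm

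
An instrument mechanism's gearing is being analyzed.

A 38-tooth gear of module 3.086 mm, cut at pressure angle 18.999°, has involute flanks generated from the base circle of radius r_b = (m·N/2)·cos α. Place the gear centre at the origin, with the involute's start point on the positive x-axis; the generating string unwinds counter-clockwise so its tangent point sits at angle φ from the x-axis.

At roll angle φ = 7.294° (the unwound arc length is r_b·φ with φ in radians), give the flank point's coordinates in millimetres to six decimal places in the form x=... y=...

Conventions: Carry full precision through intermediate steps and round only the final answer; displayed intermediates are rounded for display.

topology: single-mesh involute geometry — m = 3.086, N = 38
pitch radius r_p = m·N/2 = 3.086·38/2 = 58.634000
base radius r_b = r_p·cos α = 58.634000·cos 18.999° = 55.439869
roll angle φ = 7.294° = 0.12730432 rad
x = r_b·(cos φ + φ·sin φ) = 55.887291
y = r_b·(sin φ − φ·cos φ) = 0.038065

x=55.887291 y=0.038065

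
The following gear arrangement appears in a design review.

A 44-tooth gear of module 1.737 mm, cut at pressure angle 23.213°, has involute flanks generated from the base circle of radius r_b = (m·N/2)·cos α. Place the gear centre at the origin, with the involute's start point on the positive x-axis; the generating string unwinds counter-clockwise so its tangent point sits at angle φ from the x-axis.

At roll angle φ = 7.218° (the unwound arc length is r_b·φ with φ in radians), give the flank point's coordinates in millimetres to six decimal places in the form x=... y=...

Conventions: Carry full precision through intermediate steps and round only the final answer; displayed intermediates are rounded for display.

x=35.398004 y=0.023369

recognized (one wheel, involute flank): single-mesh tooth geometry, m = 1.737, N = 44
pitch radius r_p = m·N/2 = 1.737·44/2 = 38.214000
base radius r_b = r_p·cos α = 38.214000·cos 23.213° = 35.120421
roll angle φ = 7.218° = 0.12597787 rad
x = r_b·(cos φ + φ·sin φ) = 35.398004
y = r_b·(sin φ − φ·cos φ) = 0.023369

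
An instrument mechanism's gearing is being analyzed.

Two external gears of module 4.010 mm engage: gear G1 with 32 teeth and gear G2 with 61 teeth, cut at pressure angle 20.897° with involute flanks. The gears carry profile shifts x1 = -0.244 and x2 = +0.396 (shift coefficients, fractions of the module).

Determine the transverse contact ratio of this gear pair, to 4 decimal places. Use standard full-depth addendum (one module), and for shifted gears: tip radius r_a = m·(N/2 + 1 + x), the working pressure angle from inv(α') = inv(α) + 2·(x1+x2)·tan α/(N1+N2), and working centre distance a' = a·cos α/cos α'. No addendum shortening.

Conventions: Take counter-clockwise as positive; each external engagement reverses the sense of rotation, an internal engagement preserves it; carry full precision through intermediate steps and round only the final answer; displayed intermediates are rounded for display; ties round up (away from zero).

recognized (one external pair, fixed centres): single-mesh tooth geometry, m = 4.010, N1 = 32, N2 = 61
base radii: r_b1 = 59.939757, r_b2 = 114.260163
tip radii: r_a1 = 67.191560, r_a2 = 127.902960
inv(α') = inv(20.897°) + 2·(-0.244+0.396)·tan α/(32+61) = 0.01832946  ⇒  α' = 21.37542°
a' = a·cos α / cos α' = 186.4650·cos 20.897°/cos 21.37542° = 187.067903
action lengths: √(r_a1²−r_b1²) = 30.363320, √(r_a2²−r_b2²) = 57.478539
base pitch p_b = π·m·cos α = 11.769144
CR = (30.363320 + 57.478539 − 187.067903·sin 21.37542°)/11.769144 = 1.670456
contact ratio ≈ 1.6705

1.6705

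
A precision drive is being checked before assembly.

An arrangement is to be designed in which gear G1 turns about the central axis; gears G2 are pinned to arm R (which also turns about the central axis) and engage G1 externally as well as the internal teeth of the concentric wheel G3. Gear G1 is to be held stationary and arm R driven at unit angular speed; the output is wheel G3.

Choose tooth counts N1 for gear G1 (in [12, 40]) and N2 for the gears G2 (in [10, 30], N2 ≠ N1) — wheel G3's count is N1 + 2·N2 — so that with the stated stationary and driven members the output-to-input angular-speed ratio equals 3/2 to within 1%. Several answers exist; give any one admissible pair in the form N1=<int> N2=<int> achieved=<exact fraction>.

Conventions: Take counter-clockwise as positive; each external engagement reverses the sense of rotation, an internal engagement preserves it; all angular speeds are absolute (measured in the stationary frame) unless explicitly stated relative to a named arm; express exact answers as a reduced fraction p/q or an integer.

design class (target 3/2): planetary set
Willis with ω_sun = 0: ω_ring/ω_arm = (N1+N3)/N3; set equal to 3/2  ⇒  N3/N1 = 1/(3/2 − 1) = 2
N3 = N1 + 2·N2  ⇒  N2/N1 = (N3/N1 − 1)/2 = (2 − 1)/2 = 1/2
smallest multiple with N1 ≥ 12 and N2 ≥ 10: k = 10  ⇒  N1 = 10·2 = 20, N2 = 10·1 = 10 (N1 ≤ 40, N2 ≤ 30, N2 ≠ N1 ✓), N3 = 20 + 2·10 = 40
check: (N1+N3)/N3 with N1 = 20, N3 = 40 gives 3/2; |achieved − target| = 0 ≤ 3/200 ✓

N1=20 N2=10 achieved=3/2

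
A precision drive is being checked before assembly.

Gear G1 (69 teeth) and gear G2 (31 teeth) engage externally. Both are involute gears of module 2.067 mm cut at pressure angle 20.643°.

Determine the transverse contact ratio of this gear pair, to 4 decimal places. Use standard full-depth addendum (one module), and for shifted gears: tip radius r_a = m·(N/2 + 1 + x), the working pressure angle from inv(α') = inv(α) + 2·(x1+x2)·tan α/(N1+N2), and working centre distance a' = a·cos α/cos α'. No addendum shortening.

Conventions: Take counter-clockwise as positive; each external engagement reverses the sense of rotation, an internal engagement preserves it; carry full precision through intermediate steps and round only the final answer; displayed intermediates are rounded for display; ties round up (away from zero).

1.7009

single-mesh involute tooth geometry (69T engaging 31T at module 2.067)
base radii: r_b1 = 66.732961, r_b2 = 29.981475
tip radii: r_a1 = 73.378500, r_a2 = 34.105500
no profile shift: α' = α, a' = a
action lengths: √(r_a1²−r_b1²) = 30.514197, √(r_a2²−r_b2²) = 16.257192
base pitch p_b = π·m·cos α = 6.076747
CR = (30.514197 + 16.257192 − 103.350000·sin 20.64300°)/6.076747 = 1.700904
contact ratio ≈ 1.7009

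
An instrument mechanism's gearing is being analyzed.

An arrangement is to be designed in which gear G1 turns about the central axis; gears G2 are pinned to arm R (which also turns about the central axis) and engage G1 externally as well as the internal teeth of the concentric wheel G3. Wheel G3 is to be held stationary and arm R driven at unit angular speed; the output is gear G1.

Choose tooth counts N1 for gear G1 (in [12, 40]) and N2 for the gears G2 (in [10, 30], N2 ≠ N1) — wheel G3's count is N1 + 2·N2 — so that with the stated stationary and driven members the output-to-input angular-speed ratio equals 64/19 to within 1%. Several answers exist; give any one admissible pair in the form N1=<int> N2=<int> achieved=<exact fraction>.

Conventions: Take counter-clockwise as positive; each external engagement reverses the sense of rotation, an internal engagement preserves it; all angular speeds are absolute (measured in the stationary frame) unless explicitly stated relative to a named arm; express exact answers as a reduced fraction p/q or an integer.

design class (target 64/19): planetary set
Willis with ω_ring = 0: ω_sun/ω_arm = (N1+N3)/N1; set equal to 64/19  ⇒  N3/N1 = 64/19 − 1 = 45/19
N3 = N1 + 2·N2  ⇒  N2/N1 = (N3/N1 − 1)/2 = (45/19 − 1)/2 = 13/19
smallest multiple with N1 ≥ 12 and N2 ≥ 10: k = 1  ⇒  N1 = 1·19 = 19, N2 = 1·13 = 13 (N1 ≤ 40, N2 ≤ 30, N2 ≠ N1 ✓), N3 = 19 + 2·13 = 45
check: (N1+N3)/N1 with N1 = 19, N3 = 45 gives 64/19; |achieved − target| = 0 ≤ 16/475 ✓

N1=19 N2=13 achieved=64/19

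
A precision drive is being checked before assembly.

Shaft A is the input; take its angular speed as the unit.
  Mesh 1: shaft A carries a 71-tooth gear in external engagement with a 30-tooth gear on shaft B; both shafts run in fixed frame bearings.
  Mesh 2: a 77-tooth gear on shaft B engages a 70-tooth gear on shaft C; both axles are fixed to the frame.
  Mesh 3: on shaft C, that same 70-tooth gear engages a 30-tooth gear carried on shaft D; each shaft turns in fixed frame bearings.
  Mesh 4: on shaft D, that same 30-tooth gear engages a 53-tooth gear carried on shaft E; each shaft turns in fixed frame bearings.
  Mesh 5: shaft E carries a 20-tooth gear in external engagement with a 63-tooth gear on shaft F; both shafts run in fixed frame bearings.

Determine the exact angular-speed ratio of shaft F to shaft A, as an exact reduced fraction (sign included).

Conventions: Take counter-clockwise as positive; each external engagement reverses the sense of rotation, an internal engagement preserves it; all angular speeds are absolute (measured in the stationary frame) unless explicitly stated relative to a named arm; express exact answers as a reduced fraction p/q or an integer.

-1562/1431

class = fixed-axis compound train [5 meshes; 5 ratios multiply, 5 sense flips]
mesh 1 [71T→30T]: running ratio 71/30, sense −
mesh 2 [77T→70T]: running ratio 781/300, sense +
mesh 3 [70T→30T]: running ratio 5467/900, sense −
mesh 4 [30T→53T]: running ratio 5467/1590, sense +
mesh 5 [20T→63T]: running ratio 1562/1431, sense −
ω_out/ω_in = -1562/1431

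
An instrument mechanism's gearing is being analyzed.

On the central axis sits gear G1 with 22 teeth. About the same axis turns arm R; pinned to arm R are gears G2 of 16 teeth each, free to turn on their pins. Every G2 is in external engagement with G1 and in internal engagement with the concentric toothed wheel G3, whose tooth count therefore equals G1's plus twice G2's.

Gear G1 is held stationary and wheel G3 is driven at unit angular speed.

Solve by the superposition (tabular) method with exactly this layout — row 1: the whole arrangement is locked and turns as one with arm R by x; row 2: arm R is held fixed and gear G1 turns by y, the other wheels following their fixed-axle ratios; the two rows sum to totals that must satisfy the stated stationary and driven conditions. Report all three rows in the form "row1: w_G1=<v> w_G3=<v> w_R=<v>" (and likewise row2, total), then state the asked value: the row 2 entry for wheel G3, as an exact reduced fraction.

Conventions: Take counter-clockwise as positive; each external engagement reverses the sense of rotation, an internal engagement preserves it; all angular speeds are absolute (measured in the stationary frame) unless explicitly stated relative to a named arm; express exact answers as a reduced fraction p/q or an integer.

row1: w_G1=27/38 w_G3=27/38 w_R=27/38
row2: w_G1=-27/38 w_G3=11/38 w_R=0
total: w_G1=0 w_G3=1 w_R=27/38
asked value: 11/38

class = planetary set [G3 = 22+2·16 = 54; Willis about the carrier]
row 1 (train locked, turned with arm): all members turn x
row 2 — arm fixed, fixed-axis ratios: sun y, ring −(22/54)·y, arm 0
boundary: total ω_sun = x + y = 0 and total ω_ring = x − (22/54)·y = 1  ⇒  y = -27/38, x = 27/38
row 2 ring = −(22/54)·(-27/38) = 11/38
totals (row 1 + row 2): sun 27/38 + (-27/38) = 0, ring 27/38 + 11/38 = 1, arm 27/38 + 0 = 27/38
asked cell (row2, ring) = 11/38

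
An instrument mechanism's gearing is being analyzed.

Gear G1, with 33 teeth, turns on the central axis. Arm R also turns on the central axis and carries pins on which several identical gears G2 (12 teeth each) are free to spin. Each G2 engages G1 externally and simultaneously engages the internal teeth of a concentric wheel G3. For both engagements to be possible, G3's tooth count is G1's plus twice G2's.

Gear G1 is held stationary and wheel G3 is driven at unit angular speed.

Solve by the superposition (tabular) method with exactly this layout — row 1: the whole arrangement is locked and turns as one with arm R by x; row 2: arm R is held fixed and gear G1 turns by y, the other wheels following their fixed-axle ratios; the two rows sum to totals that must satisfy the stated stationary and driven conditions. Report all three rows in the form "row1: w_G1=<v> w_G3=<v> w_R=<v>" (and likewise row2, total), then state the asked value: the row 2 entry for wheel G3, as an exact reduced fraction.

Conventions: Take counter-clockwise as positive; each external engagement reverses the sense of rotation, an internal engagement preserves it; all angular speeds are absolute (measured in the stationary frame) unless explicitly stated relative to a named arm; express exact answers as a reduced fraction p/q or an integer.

recognized (axles ride arm R): planetary set, 33/12/57 teeth
row 1 (train locked, turned with arm): all members turn x
superposition row 2 [arm held]: sun y, ring −(33/57)·y, arm 0
boundary: total ω_sun = x + y = 0 and total ω_ring = x − (33/57)·y = 1  ⇒  y = -19/30, x = 19/30
row 2 ring = −(33/57)·(-19/30) = 11/30
totals (row 1 + row 2): sun 19/30 + (-19/30) = 0, ring 19/30 + 11/30 = 1, arm 19/30 + 0 = 19/30
asked cell (row2, ring) = 11/30

row1: w_G1=19/30 w_G3=19/30 w_R=19/30
row2: w_G1=-19/30 w_G3=11/30 w_R=0
total: w_G1=0 w_G3=1 w_R=19/30
asked value: 11/30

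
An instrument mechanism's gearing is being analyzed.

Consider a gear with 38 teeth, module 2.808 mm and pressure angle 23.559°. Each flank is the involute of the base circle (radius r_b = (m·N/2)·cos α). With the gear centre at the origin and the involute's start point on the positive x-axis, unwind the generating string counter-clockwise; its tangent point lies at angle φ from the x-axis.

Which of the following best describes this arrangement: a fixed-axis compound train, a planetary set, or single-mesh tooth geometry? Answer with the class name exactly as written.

single-mesh involute tooth geometry (38T wheel at module 2.808)
classification: single-mesh tooth geometry

single-mesh tooth geometry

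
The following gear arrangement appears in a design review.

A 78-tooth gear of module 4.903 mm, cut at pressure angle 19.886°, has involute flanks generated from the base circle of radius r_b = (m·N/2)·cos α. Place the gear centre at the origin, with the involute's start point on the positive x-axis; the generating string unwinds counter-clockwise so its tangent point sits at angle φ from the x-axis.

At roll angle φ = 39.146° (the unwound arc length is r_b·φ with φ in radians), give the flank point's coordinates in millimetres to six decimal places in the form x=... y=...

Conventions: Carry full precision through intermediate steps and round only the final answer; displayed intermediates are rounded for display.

x=217.011470 y=18.238494

recognized (one wheel, involute flank): single-mesh tooth geometry, m = 4.903, N = 78
pitch radius r_p = m·N/2 = 4.903·78/2 = 191.217000
base radius r_b = r_p·cos α = 191.217000·cos 19.886° = 179.814973
roll angle φ = 39.146° = 0.68322659 rad
x = r_b·(cos φ + φ·sin φ) = 217.011470
y = r_b·(sin φ − φ·cos φ) = 18.238494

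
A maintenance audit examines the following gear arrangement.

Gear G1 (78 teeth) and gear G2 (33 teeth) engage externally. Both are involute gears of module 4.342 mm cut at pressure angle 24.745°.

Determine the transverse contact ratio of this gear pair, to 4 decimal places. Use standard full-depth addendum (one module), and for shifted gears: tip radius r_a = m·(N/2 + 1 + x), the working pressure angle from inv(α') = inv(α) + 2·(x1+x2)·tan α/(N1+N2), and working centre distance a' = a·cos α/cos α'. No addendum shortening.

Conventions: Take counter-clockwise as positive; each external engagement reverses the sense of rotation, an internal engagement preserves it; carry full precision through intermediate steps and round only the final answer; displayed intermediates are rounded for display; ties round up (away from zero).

1.5404

class = single-mesh tooth geometry [involute pair 78T × 33T, m = 4.342]
base radii: r_b1 = 153.789335, r_b2 = 65.064719
tip radii: r_a1 = 173.680000, r_a2 = 75.985000
no profile shift: α' = α, a' = a
action lengths: √(r_a1²−r_b1²) = 80.706771, √(r_a2²−r_b2²) = 39.246689
base pitch p_b = π·m·cos α = 12.388293
CR = (80.706771 + 39.246689 − 240.981000·sin 24.74500°)/12.388293 = 1.540448
contact ratio ≈ 1.5404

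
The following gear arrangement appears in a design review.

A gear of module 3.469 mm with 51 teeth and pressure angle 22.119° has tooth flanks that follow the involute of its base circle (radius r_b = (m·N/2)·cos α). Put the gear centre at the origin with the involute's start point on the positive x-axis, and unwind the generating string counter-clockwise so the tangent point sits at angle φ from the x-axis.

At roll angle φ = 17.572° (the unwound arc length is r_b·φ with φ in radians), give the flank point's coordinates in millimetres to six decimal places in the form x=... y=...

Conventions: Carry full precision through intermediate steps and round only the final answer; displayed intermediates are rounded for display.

x=85.713068 y=0.780601

topology: single-mesh involute geometry — m = 3.469, N = 51
pitch radius r_p = m·N/2 = 3.469·51/2 = 88.459500
base radius r_b = r_p·cos α = 88.459500·cos 22.119° = 81.949219
roll angle φ = 17.572° = 0.30668926 rad
x = r_b·(cos φ + φ·sin φ) = 85.713068
y = r_b·(sin φ − φ·cos φ) = 0.780601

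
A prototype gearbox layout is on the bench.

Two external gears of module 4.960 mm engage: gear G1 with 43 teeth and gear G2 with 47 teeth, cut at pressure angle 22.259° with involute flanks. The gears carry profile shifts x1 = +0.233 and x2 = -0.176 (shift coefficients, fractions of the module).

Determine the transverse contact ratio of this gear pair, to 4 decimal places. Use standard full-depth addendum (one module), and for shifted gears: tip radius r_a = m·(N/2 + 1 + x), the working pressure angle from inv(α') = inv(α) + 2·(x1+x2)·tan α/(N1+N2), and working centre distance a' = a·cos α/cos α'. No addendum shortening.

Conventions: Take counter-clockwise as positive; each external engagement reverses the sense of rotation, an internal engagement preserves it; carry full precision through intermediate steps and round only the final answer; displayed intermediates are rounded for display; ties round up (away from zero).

single-mesh involute tooth geometry (43T engaging 47T at module 4.960)
base radii: r_b1 = 98.693295, r_b2 = 107.874067
tip radii: r_a1 = 112.755680, r_a2 = 120.647040
inv(α') = inv(22.259°) + 2·(+0.233-0.176)·tan α/(43+47) = 0.02131978  ⇒  α' = 22.43477°
a' = a·cos α / cos α' = 223.2000·cos 22.259°/cos 22.43477° = 223.481663
action lengths: √(r_a1²−r_b1²) = 54.529596, √(r_a2²−r_b2²) = 54.026789
base pitch p_b = π·m·cos α = 14.421122
CR = (54.529596 + 54.026789 − 223.481663·sin 22.43477°)/14.421122 = 1.613520
contact ratio ≈ 1.6135

1.6135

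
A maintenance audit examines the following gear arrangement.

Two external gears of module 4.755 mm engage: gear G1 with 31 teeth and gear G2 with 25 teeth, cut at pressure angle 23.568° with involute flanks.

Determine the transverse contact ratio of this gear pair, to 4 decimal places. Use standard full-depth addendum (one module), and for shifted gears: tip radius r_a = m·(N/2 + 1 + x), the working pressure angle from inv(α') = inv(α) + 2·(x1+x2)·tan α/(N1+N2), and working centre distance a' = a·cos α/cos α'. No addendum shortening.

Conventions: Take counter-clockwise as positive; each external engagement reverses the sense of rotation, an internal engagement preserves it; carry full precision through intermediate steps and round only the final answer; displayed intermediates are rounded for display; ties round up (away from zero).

1.5056

topology: single-mesh involute geometry — m = 4.755, 31T/25T pair
base radii: r_b1 = 67.554693, r_b2 = 54.479591
tip radii: r_a1 = 78.457500, r_a2 = 64.192500
no profile shift: α' = α, a' = a
action lengths: √(r_a1²−r_b1²) = 39.899157, √(r_a2²−r_b2²) = 33.950717
base pitch p_b = π·m·cos α = 13.692215
CR = (39.899157 + 33.950717 − 133.140000·sin 23.56800°)/13.692215 = 1.505640
contact ratio ≈ 1.5056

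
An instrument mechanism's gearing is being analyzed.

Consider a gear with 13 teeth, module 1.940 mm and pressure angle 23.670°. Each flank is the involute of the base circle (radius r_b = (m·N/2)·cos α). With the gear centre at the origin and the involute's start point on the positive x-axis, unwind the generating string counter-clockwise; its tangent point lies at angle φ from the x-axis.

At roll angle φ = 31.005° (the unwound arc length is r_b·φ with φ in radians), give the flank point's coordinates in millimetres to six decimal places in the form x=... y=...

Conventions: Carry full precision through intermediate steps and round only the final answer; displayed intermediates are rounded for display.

x=13.118344 y=0.592359

topology: single-mesh involute geometry — m = 1.940, N = 13
pitch radius r_p = m·N/2 = 1.940·13/2 = 12.610000
base radius r_b = r_p·cos α = 12.610000·cos 23.670° = 11.549158
roll angle φ = 31.005° = 0.54113933 rad
x = r_b·(cos φ + φ·sin φ) = 13.118344
y = r_b·(sin φ − φ·cos φ) = 0.592359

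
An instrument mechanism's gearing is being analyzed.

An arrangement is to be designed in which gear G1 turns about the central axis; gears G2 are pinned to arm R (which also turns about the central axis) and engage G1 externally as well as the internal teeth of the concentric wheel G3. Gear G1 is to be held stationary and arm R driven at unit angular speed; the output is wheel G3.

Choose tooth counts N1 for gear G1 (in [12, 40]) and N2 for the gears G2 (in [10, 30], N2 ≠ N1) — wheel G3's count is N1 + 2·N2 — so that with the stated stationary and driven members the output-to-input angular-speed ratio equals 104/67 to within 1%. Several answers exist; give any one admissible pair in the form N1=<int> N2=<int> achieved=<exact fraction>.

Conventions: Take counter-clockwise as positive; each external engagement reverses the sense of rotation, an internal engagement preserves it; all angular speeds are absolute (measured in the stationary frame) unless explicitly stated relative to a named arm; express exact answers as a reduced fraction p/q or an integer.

N1=37 N2=15 achieved=104/67

topology: planetary set — design target 104/67, arm = carrier (Willis)
Willis with ω_sun = 0: ω_ring/ω_arm = (N1+N3)/N3; set equal to 104/67  ⇒  N3/N1 = 1/(104/67 − 1) = 67/37
N3 = N1 + 2·N2  ⇒  N2/N1 = (N3/N1 − 1)/2 = (67/37 − 1)/2 = 15/37
smallest multiple with N1 ≥ 12 and N2 ≥ 10: k = 1  ⇒  N1 = 1·37 = 37, N2 = 1·15 = 15 (N1 ≤ 40, N2 ≤ 30, N2 ≠ N1 ✓), N3 = 37 + 2·15 = 67
check: (N1+N3)/N3 with N1 = 37, N3 = 67 gives 104/67; |achieved − target| = 0 ≤ 26/1675 ✓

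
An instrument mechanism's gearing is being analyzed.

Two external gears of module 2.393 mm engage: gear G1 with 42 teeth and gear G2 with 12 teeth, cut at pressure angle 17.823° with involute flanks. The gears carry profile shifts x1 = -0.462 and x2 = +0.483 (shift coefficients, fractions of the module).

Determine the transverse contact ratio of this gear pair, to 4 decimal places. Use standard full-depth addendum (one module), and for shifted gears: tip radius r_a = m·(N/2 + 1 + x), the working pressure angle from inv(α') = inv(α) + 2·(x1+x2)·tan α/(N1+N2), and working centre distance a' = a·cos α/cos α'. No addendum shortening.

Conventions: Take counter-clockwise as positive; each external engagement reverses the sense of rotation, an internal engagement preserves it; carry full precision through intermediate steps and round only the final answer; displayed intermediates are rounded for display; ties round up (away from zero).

1.5094

recognized (one external pair, fixed centres): single-mesh tooth geometry, m = 2.393, N1 = 42, N2 = 12
base radii: r_b1 = 47.841188, r_b2 = 13.668911
tip radii: r_a1 = 51.540434, r_a2 = 17.906819
inv(α') = inv(17.823°) + 2·(-0.462+0.483)·tan α/(42+12) = 0.01068777  ⇒  α' = 17.96047°
a' = a·cos α / cos α' = 64.6110·cos 17.823°/cos 17.96047° = 64.661066
action lengths: √(r_a1²−r_b1²) = 19.173865, √(r_a2²−r_b2²) = 11.567845
base pitch p_b = π·m·cos α = 7.157025
CR = (19.173865 + 11.567845 − 64.661066·sin 17.96047°)/7.157025 = 1.509394
contact ratio ≈ 1.5094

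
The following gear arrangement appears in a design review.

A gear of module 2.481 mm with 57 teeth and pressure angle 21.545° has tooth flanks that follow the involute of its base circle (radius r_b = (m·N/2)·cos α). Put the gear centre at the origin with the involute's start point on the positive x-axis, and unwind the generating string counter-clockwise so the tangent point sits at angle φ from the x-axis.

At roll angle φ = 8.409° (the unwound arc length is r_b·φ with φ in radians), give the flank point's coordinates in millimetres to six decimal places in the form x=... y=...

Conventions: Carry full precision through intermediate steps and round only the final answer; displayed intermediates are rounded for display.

x=66.472565 y=0.069155

recognized (one wheel, involute flank): single-mesh tooth geometry, m = 2.481, N = 57
pitch radius r_p = m·N/2 = 2.481·57/2 = 70.708500
base radius r_b = r_p·cos α = 70.708500·cos 21.545° = 65.768057
roll angle φ = 8.409° = 0.14676474 rad
x = r_b·(cos φ + φ·sin φ) = 66.472565
y = r_b·(sin φ − φ·cos φ) = 0.069155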